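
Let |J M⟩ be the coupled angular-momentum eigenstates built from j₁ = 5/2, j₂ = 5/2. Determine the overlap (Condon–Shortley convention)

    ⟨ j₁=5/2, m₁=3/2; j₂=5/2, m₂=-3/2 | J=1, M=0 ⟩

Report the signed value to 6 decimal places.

−√(9/70) ≈ -0.358569

j₁+j₂−J=4  J+j₁−j₂=1  J−j₁+j₂=1  j₁+j₂+J+1=7
(j₁±m₁, j₂±m₂, J±M) = (4,1,1,4,1,1)
P² = 288/35
sum k=0..1:
  [0] +1/24 = 1/24
  [1] −1/6 = -1/6
S = -1/8
C² = P²·S² = 9/70 ; C = -0.358569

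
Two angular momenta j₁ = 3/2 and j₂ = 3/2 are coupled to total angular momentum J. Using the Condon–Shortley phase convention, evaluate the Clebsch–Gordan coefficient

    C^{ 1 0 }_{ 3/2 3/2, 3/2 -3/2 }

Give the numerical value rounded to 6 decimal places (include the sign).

triangle: 2!·1!·1!/5! = 2/120
(j±m)!: 3!·0!·0!·3!·1!·1! = 36
prefactor² = (2J+1)·Δ·N² = 9/5
  k=0: +1/(0!·2!·0!·0!·1!·1!) = 1/2
Σ = 1/2  ⇒  CG² = 9/5·1/2² = 9/20
CG = +√(9/20) = +0.670820

+0.670820  (= +√(9/20))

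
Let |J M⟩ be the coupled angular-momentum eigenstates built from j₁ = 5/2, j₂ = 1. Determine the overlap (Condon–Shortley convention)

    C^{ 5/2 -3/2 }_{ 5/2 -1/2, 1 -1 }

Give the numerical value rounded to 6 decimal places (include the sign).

+√(16/35) ≈ +0.676123

j₁+j₂−J=1  J+j₁−j₂=4  J−j₁+j₂=1  j₁+j₂+J+1=7
(j₁±m₁, j₂±m₂, J±M) = (2,3,0,2,1,4)
P² = 576/35
sum k=0..0:
  [0] +1/6 = 1/6
S = 1/6
C² = P²·S² = 16/35 ; C = +0.676123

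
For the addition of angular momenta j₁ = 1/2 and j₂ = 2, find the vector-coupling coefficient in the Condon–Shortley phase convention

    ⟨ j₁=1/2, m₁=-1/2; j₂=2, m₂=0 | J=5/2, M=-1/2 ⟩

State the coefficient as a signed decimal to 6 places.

√[6·0!1!4!/6! · 0!1!2!2!2!3!] = √(48/5)
  +(−1)^0/∏(0,0,1,2,0,2)! = 1/4  (running 1/4)
⟨..|..⟩ = √(48/5)·(1/4) = +0.774597

+0.774597  (= +√(3/5))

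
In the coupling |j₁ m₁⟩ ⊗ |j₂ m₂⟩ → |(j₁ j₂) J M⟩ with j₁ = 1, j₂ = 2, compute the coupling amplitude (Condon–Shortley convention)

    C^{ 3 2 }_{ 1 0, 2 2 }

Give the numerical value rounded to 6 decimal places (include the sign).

j₁+j₂−J=0  J+j₁−j₂=2  J−j₁+j₂=4  j₁+j₂+J+1=7
(j₁±m₁, j₂±m₂, J±M) = (1,1,4,0,5,1)
P² = 192
sum k=0..0:
  [0] +1/24 = 1/24
S = 1/24
C² = P²·S² = 1/3 ; C = +0.577350

+0.577350  (= +√(1/3))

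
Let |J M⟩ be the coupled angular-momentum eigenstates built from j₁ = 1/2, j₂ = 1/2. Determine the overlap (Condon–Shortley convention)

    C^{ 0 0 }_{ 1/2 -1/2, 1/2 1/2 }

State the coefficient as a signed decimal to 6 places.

j₁+j₂−J=1  J+j₁−j₂=0  J−j₁+j₂=0  j₁+j₂+J+1=2
(j₁±m₁, j₂±m₂, J±M) = (0,1,1,0,0,0)
P² = 1/2
sum k=1..1:
  [1] −1/1 = -1
S = -1
C² = P²·S² = 1/2 ; C = -0.707107

−√(1/2) = -0.707107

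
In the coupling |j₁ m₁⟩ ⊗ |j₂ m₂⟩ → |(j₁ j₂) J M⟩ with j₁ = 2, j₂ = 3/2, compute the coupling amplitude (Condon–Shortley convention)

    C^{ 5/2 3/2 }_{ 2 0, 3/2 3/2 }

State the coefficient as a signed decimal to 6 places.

−√(18/35) ≈ -0.717137

triangle: 1!*3!*2!/7! = 12/5040
(j±m)!: 2!*2!*3!*0!*4!*1! = 576
prefactor² = (2J+1)*Δ*N² = 288/35
  k=1: −1/(1!*0!*1!*2!*2!*0!) = -1/4
Σ = -1/4  ⇒  CG² = 288/35*(-1/4)² = 18/35
CG = −√(18/35) = -0.717137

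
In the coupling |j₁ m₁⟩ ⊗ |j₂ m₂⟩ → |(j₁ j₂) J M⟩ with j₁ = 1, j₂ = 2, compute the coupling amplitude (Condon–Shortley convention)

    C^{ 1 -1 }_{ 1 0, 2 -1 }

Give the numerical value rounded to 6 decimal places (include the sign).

triangle: 2!*0!*2!/5! = 4/120
(j±m)!: 1!*1!*1!*3!*0!*2! = 12
prefactor² = (2J+1)*Δ*N² = 6/5
  k=1: −1/(1!*1!*0!*0!*0!*2!) = -1/2
Σ = -1/2  ⇒  CG² = 6/5*(-1/2)² = 3/10
CG = −√(3/10) = -0.547723

−√(3/10) ≈ -0.547723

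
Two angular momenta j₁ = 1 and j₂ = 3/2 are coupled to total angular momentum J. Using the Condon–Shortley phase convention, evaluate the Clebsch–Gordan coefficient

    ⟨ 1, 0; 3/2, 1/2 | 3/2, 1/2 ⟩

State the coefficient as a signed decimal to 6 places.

√[4·1!1!2!/5! · 1!1!2!1!2!1!] = √(4/15)
  +(−1)^0/∏(0,1,1,2,0,0)! = 1/2  (running 1/2)
  +(−1)^1/∏(1,0,0,1,1,1)! = -1  (running -1/2)
⟨..|..⟩ = √(4/15)·(-1/2) = -0.258199

−√(1/15) ≈ -0.258199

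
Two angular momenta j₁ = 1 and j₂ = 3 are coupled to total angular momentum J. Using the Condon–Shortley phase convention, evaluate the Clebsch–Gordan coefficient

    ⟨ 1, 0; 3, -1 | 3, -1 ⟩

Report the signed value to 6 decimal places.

+0.288675  (= +√(1/12))

√[7·1!1!5!/8! · 1!1!2!4!2!4!] = √(48)
  +(−1)^0/∏(0,1,1,2,0,3)! = 1/12  (running 1/12)
  +(−1)^1/∏(1,0,0,1,1,4)! = -1/24  (running 1/24)
⟨..|..⟩ = √(48)·(1/24) = +0.288675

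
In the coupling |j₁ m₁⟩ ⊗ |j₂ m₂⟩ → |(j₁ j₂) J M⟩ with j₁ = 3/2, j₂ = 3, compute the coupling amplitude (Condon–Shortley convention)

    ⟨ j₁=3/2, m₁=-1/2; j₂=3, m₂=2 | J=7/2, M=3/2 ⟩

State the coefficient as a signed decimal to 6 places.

-0.654654  (= −√(3/7))

√[8·1!2!5!/9! · 1!2!5!1!5!2!] = √(6400/21)
  +(−1)^0/∏(0,1,2,5,0,0)! = 1/240  (running 1/240)
  +(−1)^1/∏(1,0,1,4,1,1)! = -1/24  (running -3/80)
⟨..|..⟩ = √(6400/21)·(-3/80) = -0.654654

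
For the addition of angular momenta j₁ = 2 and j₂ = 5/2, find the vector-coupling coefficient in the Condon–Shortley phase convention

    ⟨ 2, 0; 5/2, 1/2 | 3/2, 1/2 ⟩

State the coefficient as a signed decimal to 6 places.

√[4·3!1!2!/7! · 2!2!3!2!2!1!] = √(32/35)
  +(−1)^1/∏(1,2,1,2,0,0)! = -1/4  (running -1/4)
  +(−1)^2/∏(2,1,0,1,1,1)! = 1/2  (running 1/4)
⟨..|..⟩ = √(32/35)·(1/4) = +0.239046

+√(2/35) = +0.239046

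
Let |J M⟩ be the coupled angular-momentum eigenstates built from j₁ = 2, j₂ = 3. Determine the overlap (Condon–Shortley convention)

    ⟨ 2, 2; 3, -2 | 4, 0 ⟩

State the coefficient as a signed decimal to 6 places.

triangle: 1!×3!×5!/10! = 720/3628800
(j±m)!: 4!×0!×1!×5!×4!×4! = 1658880
prefactor² = (2J+1)×Δ×N² = 20736/7
  k=0: +1/(0!×1!×0!×1!×3!×4!) = 1/144
Σ = 1/144  ⇒  CG² = 20736/7×1/144² = 1/7
CG = +√(1/7) = +0.377964

+√(1/7) ≈ +0.377964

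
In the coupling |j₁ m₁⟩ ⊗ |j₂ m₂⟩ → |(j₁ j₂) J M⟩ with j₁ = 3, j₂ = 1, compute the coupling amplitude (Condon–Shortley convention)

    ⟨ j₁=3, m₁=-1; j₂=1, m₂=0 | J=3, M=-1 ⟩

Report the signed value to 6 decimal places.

j₁+j₂−J=1  J+j₁−j₂=5  J−j₁+j₂=1  j₁+j₂+J+1=8
(j₁±m₁, j₂±m₂, J±M) = (2,4,1,1,2,4)
P² = 48
sum k=0..1:
  [0] +1/24 = 1/24
  [1] −1/12 = -1/12
S = -1/24
C² = P²·S² = 1/12 ; C = -0.288675

-0.288675  (= −√(1/12))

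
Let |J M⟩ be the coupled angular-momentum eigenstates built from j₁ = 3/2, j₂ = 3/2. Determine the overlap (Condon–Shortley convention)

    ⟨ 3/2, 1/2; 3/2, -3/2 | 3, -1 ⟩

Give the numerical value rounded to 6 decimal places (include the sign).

+0.447214

√[7·0!3!3!/7! · 2!1!0!3!2!4!] = √(144/5)
  +(−1)^0/∏(0,0,1,0,2,3)! = 1/12  (running 1/12)
⟨..|..⟩ = √(144/5)·(1/12) = +0.447214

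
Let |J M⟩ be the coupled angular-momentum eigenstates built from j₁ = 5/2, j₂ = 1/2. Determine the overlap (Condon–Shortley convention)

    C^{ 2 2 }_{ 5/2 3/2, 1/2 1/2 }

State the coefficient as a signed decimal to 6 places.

triangle: 1!*4!*0!/6! = 24/720
(j±m)!: 4!*1!*1!*0!*4!*0! = 576
prefactor² = (2J+1)*Δ*N² = 96
  k=1: −1/(1!*0!*0!*0!*4!*0!) = -1/24
Σ = -1/24  ⇒  CG² = 96*(-1/24)² = 1/6
CG = −√(1/6) = -0.408248

−√(1/6) ≈ -0.408248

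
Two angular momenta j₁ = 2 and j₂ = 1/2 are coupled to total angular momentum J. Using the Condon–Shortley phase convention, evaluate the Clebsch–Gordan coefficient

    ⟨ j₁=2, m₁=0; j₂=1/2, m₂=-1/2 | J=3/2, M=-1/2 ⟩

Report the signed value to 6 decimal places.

j₁+j₂−J=1  J+j₁−j₂=3  J−j₁+j₂=0  j₁+j₂+J+1=5
(j₁±m₁, j₂±m₂, J±M) = (2,2,0,1,1,2)
P² = 8/5
sum k=0..0:
  [0] +1/2 = 1/2
S = 1/2
C² = P²·S² = 2/5 ; C = +0.632456

+√(2/5) = +0.632456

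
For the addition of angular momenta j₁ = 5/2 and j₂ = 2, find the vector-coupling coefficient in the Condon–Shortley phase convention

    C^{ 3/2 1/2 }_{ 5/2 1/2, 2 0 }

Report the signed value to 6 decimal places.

√[4·3!2!1!/7! · 3!2!2!2!2!1!] = √(32/35)
  +(−1)^1/∏(1,2,1,1,1,0)! = -1/2  (running -1/2)
  +(−1)^2/∏(2,1,0,0,2,1)! = 1/4  (running -1/4)
⟨..|..⟩ = √(32/35)·(-1/4) = -0.239046

−√(2/35) = -0.239046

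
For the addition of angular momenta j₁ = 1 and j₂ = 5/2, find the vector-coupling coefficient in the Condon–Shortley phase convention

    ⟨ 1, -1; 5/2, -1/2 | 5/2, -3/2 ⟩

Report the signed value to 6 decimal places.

j₁+j₂−J=1  J+j₁−j₂=1  J−j₁+j₂=4  j₁+j₂+J+1=7
(j₁±m₁, j₂±m₂, J±M) = (0,2,2,3,1,4)
P² = 576/35
sum k=1..1:
  [1] −1/6 = -1/6
S = -1/6
C² = P²·S² = 16/35 ; C = -0.676123

-0.676123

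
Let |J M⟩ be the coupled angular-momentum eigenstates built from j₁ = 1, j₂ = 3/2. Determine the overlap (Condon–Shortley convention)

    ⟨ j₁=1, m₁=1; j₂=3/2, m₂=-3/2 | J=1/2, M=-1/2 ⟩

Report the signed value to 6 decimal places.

+0.707107  (= +√(1/2))

triangle: 2!×0!×1!/4! = 2/24
(j±m)!: 2!×0!×0!×3!×0!×1! = 12
prefactor² = (2J+1)×Δ×N² = 2
  k=0: +1/(0!×2!×0!×0!×0!×1!) = 1/2
Σ = 1/2  ⇒  CG² = 2×1/2² = 1/2
CG = +√(1/2) = +0.707107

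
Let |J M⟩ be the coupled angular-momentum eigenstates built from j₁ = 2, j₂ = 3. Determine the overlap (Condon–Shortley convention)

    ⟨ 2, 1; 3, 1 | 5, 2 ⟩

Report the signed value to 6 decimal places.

j₁+j₂−J=0  J+j₁−j₂=4  J−j₁+j₂=6  j₁+j₂+J+1=11
(j₁±m₁, j₂±m₂, J±M) = (3,1,4,2,7,3)
P² = 41472
sum k=0..0:
  [0] +1/288 = 1/288
S = 1/288
C² = P²·S² = 1/2 ; C = +0.707107

+√(1/2) = +0.707107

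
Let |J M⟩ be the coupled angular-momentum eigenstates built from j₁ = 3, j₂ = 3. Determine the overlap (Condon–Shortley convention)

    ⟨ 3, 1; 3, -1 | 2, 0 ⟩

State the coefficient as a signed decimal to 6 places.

triangle: 4!×2!×2!/9! = 96/362880
(j±m)!: 4!×2!×2!×4!×2!×2! = 9216
prefactor² = (2J+1)×Δ×N² = 256/21
  k=0: +1/(0!×4!×2!×2!×0!×0!) = 1/96
  k=1: −1/(1!×3!×1!×1!×1!×1!) = -1/6
  k=2: +1/(2!×2!×0!×0!×2!×2!) = 1/16
Σ = -3/32  ⇒  CG² = 256/21×(-3/32)² = 3/28
CG = −√(3/28) = -0.327327

−√(3/28) ≈ -0.327327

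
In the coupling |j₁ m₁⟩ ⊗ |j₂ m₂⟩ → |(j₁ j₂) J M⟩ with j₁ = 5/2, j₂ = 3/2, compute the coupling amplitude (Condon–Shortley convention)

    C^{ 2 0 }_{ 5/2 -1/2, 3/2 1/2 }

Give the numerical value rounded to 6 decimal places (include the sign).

triangle: 2!*3!*1!/7! = 12/5040
(j±m)!: 2!*3!*2!*1!*2!*2! = 96
prefactor² = (2J+1)*Δ*N² = 8/7
  k=1: −1/(1!*1!*2!*1!*1!*0!) = -1/2
  k=2: +1/(2!*0!*1!*0!*2!*1!) = 1/4
Σ = -1/4  ⇒  CG² = 8/7*(-1/4)² = 1/14
CG = −√(1/14) = -0.267261

-0.267261  (= −√(1/14))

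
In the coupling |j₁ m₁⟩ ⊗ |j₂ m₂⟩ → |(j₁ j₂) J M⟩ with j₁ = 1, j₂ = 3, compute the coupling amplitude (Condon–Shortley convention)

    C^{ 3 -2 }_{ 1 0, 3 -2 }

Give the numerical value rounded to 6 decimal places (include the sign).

+√(1/3) ≈ +0.577350

j₁+j₂−J=1  J+j₁−j₂=1  J−j₁+j₂=5  j₁+j₂+J+1=8
(j₁±m₁, j₂±m₂, J±M) = (1,1,1,5,1,5)
P² = 300
sum k=0..1:
  [0] +1/24 = 1/24
  [1] −1/120 = -1/120
S = 1/30
C² = P²·S² = 1/3 ; C = +0.577350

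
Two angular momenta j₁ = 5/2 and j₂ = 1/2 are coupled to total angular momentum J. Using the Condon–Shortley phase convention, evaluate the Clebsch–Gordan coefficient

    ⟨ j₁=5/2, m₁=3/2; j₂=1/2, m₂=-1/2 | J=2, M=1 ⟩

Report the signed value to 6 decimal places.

√[5·1!4!0!/6! · 4!1!0!1!3!1!] = √(24)
  +(−1)^0/∏(0,1,1,0,3,0)! = 1/6  (running 1/6)
⟨..|..⟩ = √(24)·(1/6) = +0.816497

+0.816497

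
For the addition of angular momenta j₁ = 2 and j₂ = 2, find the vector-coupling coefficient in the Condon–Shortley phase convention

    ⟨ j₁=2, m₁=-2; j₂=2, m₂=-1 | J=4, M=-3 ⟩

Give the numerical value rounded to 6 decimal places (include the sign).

√[9·0!4!4!/9! · 0!4!1!3!1!7!] = √(10368)
  +(−1)^0/∏(0,0,4,1,0,3)! = 1/144  (running 1/144)
⟨..|..⟩ = √(10368)·(1/144) = +0.707107

+√(1/2) ≈ +0.707107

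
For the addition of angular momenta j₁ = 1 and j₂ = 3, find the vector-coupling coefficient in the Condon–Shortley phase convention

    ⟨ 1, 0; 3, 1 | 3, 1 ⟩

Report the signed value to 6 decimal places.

−√(1/12) ≈ -0.288675

√[7·1!1!5!/8! · 1!1!4!2!4!2!] = √(48)
  +(−1)^0/∏(0,1,1,4,0,1)! = 1/24  (running 1/24)
  +(−1)^1/∏(1,0,0,3,1,2)! = -1/12  (running -1/24)
⟨..|..⟩ = √(48)·(-1/24) = -0.288675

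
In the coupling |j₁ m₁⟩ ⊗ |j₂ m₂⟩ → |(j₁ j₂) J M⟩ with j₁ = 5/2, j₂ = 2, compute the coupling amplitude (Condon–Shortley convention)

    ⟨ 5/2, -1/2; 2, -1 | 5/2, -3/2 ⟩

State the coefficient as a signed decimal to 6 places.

−√(6/35) ≈ -0.414039

j₁+j₂−J=2  J+j₁−j₂=3  J−j₁+j₂=2  j₁+j₂+J+1=8
(j₁±m₁, j₂±m₂, J±M) = (2,3,1,3,1,4)
P² = 216/35
sum k=0..1:
  [0] +1/12 = 1/12
  [1] −1/4 = -1/4
S = -1/6
C² = P²·S² = 6/35 ; C = -0.414039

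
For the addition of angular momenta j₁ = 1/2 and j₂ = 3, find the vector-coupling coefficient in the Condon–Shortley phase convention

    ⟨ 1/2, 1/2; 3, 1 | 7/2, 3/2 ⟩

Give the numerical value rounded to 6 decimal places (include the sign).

√[8·0!1!6!/8! · 1!0!4!2!5!2!] = √(11520/7)
  +(−1)^0/∏(0,0,0,4,1,2)! = 1/48  (running 1/48)
⟨..|..⟩ = √(11520/7)·(1/48) = +0.845154

+0.845154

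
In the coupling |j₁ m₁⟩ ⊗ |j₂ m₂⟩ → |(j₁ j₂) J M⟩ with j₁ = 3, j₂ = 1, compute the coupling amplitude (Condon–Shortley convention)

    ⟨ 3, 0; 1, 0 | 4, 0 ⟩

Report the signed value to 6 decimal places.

triangle: 0!*6!*2!/9! = 1440/362880
(j±m)!: 3!*3!*1!*1!*4!*4! = 20736
prefactor² = (2J+1)*Δ*N² = 5184/7
  k=0: +1/(0!*0!*3!*1!*3!*1!) = 1/36
Σ = 1/36  ⇒  CG² = 5184/7*1/36² = 4/7
CG = +√(4/7) = +0.755929

+√(4/7) = +0.755929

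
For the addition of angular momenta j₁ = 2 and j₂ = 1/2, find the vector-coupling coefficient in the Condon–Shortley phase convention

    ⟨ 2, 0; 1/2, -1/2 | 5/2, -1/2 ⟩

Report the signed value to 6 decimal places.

triangle: 0!·4!·1!/6! = 24/720
(j±m)!: 2!·2!·0!·1!·2!·3! = 48
prefactor² = (2J+1)·Δ·N² = 48/5
  k=0: +1/(0!·0!·2!·0!·2!·1!) = 1/4
Σ = 1/4  ⇒  CG² = 48/5·1/4² = 3/5
CG = +√(3/5) = +0.774597

+√(3/5) ≈ +0.774597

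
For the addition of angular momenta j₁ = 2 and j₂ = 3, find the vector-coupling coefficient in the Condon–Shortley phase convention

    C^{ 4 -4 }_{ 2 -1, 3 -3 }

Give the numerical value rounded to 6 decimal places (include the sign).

triangle: 1!*3!*5!/10! = 720/3628800
(j±m)!: 1!*3!*0!*6!*0!*8! = 174182400
prefactor² = (2J+1)*Δ*N² = 311040
  k=0: +1/(0!*1!*3!*0!*0!*5!) = 1/720
Σ = 1/720  ⇒  CG² = 311040*1/720² = 3/5
CG = +√(3/5) = +0.774597

+0.774597  (= +√(3/5))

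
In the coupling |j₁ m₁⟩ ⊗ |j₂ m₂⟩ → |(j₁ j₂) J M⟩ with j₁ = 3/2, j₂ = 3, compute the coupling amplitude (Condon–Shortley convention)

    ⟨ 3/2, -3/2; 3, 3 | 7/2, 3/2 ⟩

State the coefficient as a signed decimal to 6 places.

-0.308607  (= −√(2/21))

√[8·1!2!5!/9! · 0!3!6!0!5!2!] = √(38400/7)
  +(−1)^1/∏(1,0,2,5,0,0)! = -1/240  (running -1/240)
⟨..|..⟩ = √(38400/7)·(-1/240) = -0.308607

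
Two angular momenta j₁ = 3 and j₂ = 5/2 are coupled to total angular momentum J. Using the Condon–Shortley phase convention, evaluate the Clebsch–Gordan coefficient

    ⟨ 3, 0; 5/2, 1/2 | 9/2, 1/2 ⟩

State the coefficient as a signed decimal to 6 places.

-0.208063

triangle: 1!×5!×4!/11! = 2880/39916800
(j±m)!: 3!×3!×3!×2!×5!×4! = 1244160
prefactor² = (2J+1)×Δ×N² = 69120/77
  k=0: +1/(0!×1!×3!×3!×2!×1!) = 1/72
  k=1: −1/(1!×0!×2!×2!×3!×2!) = -1/48
Σ = -1/144  ⇒  CG² = 69120/77×(-1/144)² = 10/231
CG = −√(10/231) = -0.208063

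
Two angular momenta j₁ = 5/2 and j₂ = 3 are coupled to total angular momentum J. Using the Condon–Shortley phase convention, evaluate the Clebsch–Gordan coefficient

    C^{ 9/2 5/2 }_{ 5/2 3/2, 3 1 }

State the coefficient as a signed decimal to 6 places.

+√(10/99) ≈ +0.317821

triangle: 1!*4!*5!/11! = 2880/39916800
(j±m)!: 4!*1!*4!*2!*7!*2! = 11612160
prefactor² = (2J+1)*Δ*N² = 92160/11
  k=0: +1/(0!*1!*1!*4!*3!*1!) = 1/144
  k=1: −1/(1!*0!*0!*3!*4!*2!) = -1/288
Σ = 1/288  ⇒  CG² = 92160/11*1/288² = 10/99
CG = +√(10/99) = +0.317821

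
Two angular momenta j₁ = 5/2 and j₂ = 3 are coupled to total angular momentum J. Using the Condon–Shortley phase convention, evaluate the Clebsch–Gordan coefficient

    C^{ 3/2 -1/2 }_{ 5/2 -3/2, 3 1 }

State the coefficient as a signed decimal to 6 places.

-0.483046

triangle: 4!*1!*2!/8! = 48/40320
(j±m)!: 1!*4!*4!*2!*1!*2! = 2304
prefactor² = (2J+1)*Δ*N² = 384/35
  k=3: −1/(3!*1!*1!*1!*0!*1!) = -1/6
  k=4: +1/(4!*0!*0!*0!*1!*2!) = 1/48
Σ = -7/48  ⇒  CG² = 384/35*(-7/48)² = 7/30
CG = −√(7/30) = -0.483046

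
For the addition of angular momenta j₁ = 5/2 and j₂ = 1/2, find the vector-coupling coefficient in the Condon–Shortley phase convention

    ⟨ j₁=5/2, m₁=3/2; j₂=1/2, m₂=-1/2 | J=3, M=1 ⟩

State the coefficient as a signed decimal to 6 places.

+√(1/3) ≈ +0.577350

triangle: 0!×5!×1!/7! = 120/5040
(j±m)!: 4!×1!×0!×1!×4!×2! = 1152
prefactor² = (2J+1)×Δ×N² = 192
  k=0: +1/(0!×0!×1!×0!×4!×1!) = 1/24
Σ = 1/24  ⇒  CG² = 192×1/24² = 1/3
CG = +√(1/3) = +0.577350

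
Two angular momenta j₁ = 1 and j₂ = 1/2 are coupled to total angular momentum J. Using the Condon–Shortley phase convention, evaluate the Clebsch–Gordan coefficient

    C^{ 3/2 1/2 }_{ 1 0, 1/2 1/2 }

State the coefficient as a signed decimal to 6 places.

+√(2/3) = +0.816497

j₁+j₂−J=0  J+j₁−j₂=2  J−j₁+j₂=1  j₁+j₂+J+1=4
(j₁±m₁, j₂±m₂, J±M) = (1,1,1,0,2,1)
P² = 2/3
sum k=0..0:
  [0] +1/1 = 1
S = 1
C² = P²·S² = 2/3 ; C = +0.816497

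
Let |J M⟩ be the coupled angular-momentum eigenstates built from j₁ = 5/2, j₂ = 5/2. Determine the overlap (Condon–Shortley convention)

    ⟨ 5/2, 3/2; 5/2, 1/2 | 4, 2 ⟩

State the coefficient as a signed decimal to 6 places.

+√(5/28) ≈ +0.422577

triangle: 1!*4!*4!/10! = 576/3628800
(j±m)!: 4!*1!*3!*2!*6!*2! = 414720
prefactor² = (2J+1)*Δ*N² = 20736/35
  k=0: +1/(0!*1!*1!*3!*3!*1!) = 1/36
  k=1: −1/(1!*0!*0!*2!*4!*2!) = -1/96
Σ = 5/288  ⇒  CG² = 20736/35*5/288² = 5/28
CG = +√(5/28) = +0.422577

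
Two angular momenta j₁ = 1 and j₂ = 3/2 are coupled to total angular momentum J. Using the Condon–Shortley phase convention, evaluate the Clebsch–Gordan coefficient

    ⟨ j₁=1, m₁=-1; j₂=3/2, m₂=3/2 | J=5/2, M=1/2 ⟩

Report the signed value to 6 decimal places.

triangle: 0!*2!*3!/6! = 12/720
(j±m)!: 0!*2!*3!*0!*3!*2! = 144
prefactor² = (2J+1)*Δ*N² = 72/5
  k=0: +1/(0!*0!*2!*3!*0!*0!) = 1/12
Σ = 1/12  ⇒  CG² = 72/5*1/12² = 1/10
CG = +√(1/10) = +0.316228

+√(1/10) ≈ +0.316228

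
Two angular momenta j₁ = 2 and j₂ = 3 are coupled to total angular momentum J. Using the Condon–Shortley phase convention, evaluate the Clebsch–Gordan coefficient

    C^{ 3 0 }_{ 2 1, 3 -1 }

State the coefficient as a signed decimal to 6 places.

+√(1/30) ≈ +0.182574

√[7·2!2!4!/9! · 3!1!2!4!3!3!] = √(96/5)
  +(−1)^0/∏(0,2,1,2,1,2)! = 1/8  (running 1/8)
  +(−1)^1/∏(1,1,0,1,2,3)! = -1/12  (running 1/24)
⟨..|..⟩ = √(96/5)·(1/24) = +0.182574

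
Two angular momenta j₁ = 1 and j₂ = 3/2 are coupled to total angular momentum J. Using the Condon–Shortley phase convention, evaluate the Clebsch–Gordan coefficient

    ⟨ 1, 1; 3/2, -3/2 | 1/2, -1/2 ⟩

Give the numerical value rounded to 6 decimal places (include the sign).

triangle: 2!·0!·1!/4! = 2/24
(j±m)!: 2!·0!·0!·3!·0!·1! = 12
prefactor² = (2J+1)·Δ·N² = 2
  k=0: +1/(0!·2!·0!·0!·0!·1!) = 1/2
Σ = 1/2  ⇒  CG² = 2·1/2² = 1/2
CG = +√(1/2) = +0.707107

+0.707107  (= +√(1/2))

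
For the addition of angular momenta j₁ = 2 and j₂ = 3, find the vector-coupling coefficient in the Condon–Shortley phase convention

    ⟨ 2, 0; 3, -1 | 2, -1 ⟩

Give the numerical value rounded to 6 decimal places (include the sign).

triangle: 3!·1!·3!/8! = 36/40320
(j±m)!: 2!·2!·2!·4!·1!·3! = 1152
prefactor² = (2J+1)·Δ·N² = 36/7
  k=1: −1/(1!·2!·1!·1!·0!·2!) = -1/4
  k=2: +1/(2!·1!·0!·0!·1!·3!) = 1/12
Σ = -1/6  ⇒  CG² = 36/7·(-1/6)² = 1/7
CG = −√(1/7) = -0.377964

−√(1/7) = -0.377964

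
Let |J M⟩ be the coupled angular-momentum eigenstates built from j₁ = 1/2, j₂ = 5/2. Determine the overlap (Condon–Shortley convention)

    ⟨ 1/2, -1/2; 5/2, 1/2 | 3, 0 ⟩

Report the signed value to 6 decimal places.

+√(1/2) = +0.707107

√[7·0!1!5!/7! · 0!1!3!2!3!3!] = √(72)
  +(−1)^0/∏(0,0,1,3,0,2)! = 1/12  (running 1/12)
⟨..|..⟩ = √(72)·(1/12) = +0.707107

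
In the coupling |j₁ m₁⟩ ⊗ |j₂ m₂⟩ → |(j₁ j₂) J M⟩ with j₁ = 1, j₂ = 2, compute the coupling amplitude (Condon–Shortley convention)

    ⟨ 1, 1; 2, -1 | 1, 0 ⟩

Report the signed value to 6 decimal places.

+0.547723  (= +√(3/10))

triangle: 2!*0!*2!/5! = 4/120
(j±m)!: 2!*0!*1!*3!*1!*1! = 12
prefactor² = (2J+1)*Δ*N² = 6/5
  k=0: +1/(0!*2!*0!*1!*0!*1!) = 1/2
Σ = 1/2  ⇒  CG² = 6/5*1/2² = 3/10
CG = +√(3/10) = +0.547723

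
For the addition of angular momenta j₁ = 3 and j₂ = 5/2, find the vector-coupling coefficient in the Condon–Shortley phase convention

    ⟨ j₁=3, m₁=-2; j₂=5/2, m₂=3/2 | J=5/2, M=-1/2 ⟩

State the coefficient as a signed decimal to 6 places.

-0.267261

triangle: 3!×3!×2!/9! = 72/362880
(j±m)!: 1!×5!×4!×1!×2!×3! = 34560
prefactor² = (2J+1)×Δ×N² = 288/7
  k=2: +1/(2!×1!×3!×2!×0!×0!) = 1/24
  k=3: −1/(3!×0!×2!×1!×1!×1!) = -1/12
Σ = -1/24  ⇒  CG² = 288/7×(-1/24)² = 1/14
CG = −√(1/14) = -0.267261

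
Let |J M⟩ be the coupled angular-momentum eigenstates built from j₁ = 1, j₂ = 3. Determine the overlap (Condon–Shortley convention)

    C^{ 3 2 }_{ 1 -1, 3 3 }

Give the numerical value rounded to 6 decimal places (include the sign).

triangle: 1!*1!*5!/8! = 120/40320
(j±m)!: 0!*2!*6!*0!*5!*1! = 172800
prefactor² = (2J+1)*Δ*N² = 3600
  k=1: −1/(1!*0!*1!*5!*0!*0!) = -1/120
Σ = -1/120  ⇒  CG² = 3600*(-1/120)² = 1/4
CG = −√(1/4) = -0.500000

-0.500000  (= −√(1/4))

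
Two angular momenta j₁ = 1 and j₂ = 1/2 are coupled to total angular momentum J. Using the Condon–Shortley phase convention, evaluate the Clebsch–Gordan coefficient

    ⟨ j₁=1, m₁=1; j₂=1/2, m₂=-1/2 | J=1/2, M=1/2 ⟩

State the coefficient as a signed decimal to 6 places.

triangle: 1!×1!×0!/3! = 1/6
(j±m)!: 2!×0!×0!×1!×1!×0! = 2
prefactor² = (2J+1)×Δ×N² = 2/3
  k=0: +1/(0!×1!×0!×0!×1!×0!) = 1
Σ = 1  ⇒  CG² = 2/3×1² = 2/3
CG = +√(2/3) = +0.816497

+0.816497  (= +√(2/3))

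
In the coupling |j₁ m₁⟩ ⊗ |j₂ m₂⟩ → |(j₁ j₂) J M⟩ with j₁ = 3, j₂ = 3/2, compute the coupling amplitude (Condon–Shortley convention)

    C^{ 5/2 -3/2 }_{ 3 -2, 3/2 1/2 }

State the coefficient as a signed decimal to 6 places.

+0.267261  (= +√(1/14))

triangle: 2!·4!·1!/8! = 48/40320
(j±m)!: 1!·5!·2!·1!·1!·4! = 5760
prefactor² = (2J+1)·Δ·N² = 288/7
  k=1: −1/(1!·1!·4!·1!·0!·0!) = -1/24
  k=2: +1/(2!·0!·3!·0!·1!·1!) = 1/12
Σ = 1/24  ⇒  CG² = 288/7·1/24² = 1/14
CG = +√(1/14) = +0.267261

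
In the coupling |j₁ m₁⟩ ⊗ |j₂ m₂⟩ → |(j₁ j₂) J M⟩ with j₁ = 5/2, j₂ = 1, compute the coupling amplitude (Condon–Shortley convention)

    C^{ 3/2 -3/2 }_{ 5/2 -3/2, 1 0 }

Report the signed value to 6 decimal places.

√[4·2!3!0!/6! · 1!4!1!1!0!3!] = √(48/5)
  +(−1)^1/∏(1,1,3,0,0,0)! = -1/6  (running -1/6)
⟨..|..⟩ = √(48/5)·(-1/6) = -0.516398

−√(4/15) ≈ -0.516398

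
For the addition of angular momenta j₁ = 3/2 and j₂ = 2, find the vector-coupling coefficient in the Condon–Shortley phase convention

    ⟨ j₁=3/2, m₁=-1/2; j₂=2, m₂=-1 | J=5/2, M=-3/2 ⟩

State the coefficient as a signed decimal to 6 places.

triangle: 1!*2!*3!/7! = 12/5040
(j±m)!: 1!*2!*1!*3!*1!*4! = 288
prefactor² = (2J+1)*Δ*N² = 144/35
  k=0: +1/(0!*1!*2!*1!*0!*2!) = 1/4
  k=1: −1/(1!*0!*1!*0!*1!*3!) = -1/6
Σ = 1/12  ⇒  CG² = 144/35*1/12² = 1/35
CG = +√(1/35) = +0.169031

+0.169031  (= +√(1/35))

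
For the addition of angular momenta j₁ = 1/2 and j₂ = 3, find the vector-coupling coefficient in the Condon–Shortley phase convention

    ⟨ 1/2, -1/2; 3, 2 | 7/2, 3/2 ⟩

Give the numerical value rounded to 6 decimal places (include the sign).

triangle: 0!*1!*6!/8! = 720/40320
(j±m)!: 0!*1!*5!*1!*5!*2! = 28800
prefactor² = (2J+1)*Δ*N² = 28800/7
  k=0: +1/(0!*0!*1!*5!*0!*1!) = 1/120
Σ = 1/120  ⇒  CG² = 28800/7*1/120² = 2/7
CG = +√(2/7) = +0.534522

+0.534522  (= +√(2/7))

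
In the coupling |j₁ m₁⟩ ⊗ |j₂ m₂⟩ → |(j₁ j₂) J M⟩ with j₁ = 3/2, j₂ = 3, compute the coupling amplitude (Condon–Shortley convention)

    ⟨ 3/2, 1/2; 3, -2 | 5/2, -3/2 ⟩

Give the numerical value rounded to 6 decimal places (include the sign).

j₁+j₂−J=2  J+j₁−j₂=1  J−j₁+j₂=4  j₁+j₂+J+1=8
(j₁±m₁, j₂±m₂, J±M) = (2,1,1,5,1,4)
P² = 288/7
sum k=0..1:
  [0] +1/12 = 1/12
  [1] −1/24 = -1/24
S = 1/24
C² = P²·S² = 1/14 ; C = +0.267261

+√(1/14) ≈ +0.267261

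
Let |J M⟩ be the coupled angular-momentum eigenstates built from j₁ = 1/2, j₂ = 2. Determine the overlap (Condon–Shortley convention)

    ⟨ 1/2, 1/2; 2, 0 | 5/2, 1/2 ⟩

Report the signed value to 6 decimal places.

√[6·0!1!4!/6! · 1!0!2!2!3!2!] = √(48/5)
  +(−1)^0/∏(0,0,0,2,1,2)! = 1/4  (running 1/4)
⟨..|..⟩ = √(48/5)·(1/4) = +0.774597

+0.774597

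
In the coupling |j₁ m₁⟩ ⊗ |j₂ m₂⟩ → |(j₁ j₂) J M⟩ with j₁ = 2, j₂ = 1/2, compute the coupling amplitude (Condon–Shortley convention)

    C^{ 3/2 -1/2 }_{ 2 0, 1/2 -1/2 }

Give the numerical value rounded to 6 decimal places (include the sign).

triangle: 1!*3!*0!/5! = 6/120
(j±m)!: 2!*2!*0!*1!*1!*2! = 8
prefactor² = (2J+1)*Δ*N² = 8/5
  k=0: +1/(0!*1!*2!*0!*1!*0!) = 1/2
Σ = 1/2  ⇒  CG² = 8/5*1/2² = 2/5
CG = +√(2/5) = +0.632456

+0.632456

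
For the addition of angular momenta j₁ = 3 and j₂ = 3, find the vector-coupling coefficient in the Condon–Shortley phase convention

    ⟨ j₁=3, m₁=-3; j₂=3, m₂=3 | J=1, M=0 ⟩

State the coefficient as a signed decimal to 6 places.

−√(9/28) = -0.566947

√[3·5!1!1!/8! · 0!6!6!0!1!1!] = √(32400/7)
  +(−1)^5/∏(5,0,1,1,0,0)! = -1/120  (running -1/120)
⟨..|..⟩ = √(32400/7)·(-1/120) = -0.566947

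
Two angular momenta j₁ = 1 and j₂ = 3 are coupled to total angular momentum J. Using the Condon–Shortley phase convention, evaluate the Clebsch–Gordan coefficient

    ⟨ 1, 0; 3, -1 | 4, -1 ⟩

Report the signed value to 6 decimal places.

√[9·0!2!6!/9! · 1!1!2!4!3!5!] = √(8640/7)
  +(−1)^0/∏(0,0,1,2,1,4)! = 1/48  (running 1/48)
⟨..|..⟩ = √(8640/7)·(1/48) = +0.731925

+0.731925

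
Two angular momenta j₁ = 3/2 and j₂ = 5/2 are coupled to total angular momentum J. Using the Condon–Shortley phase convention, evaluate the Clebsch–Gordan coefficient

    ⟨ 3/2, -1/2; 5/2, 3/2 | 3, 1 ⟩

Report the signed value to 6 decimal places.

−√(49/120) = -0.639010

j₁+j₂−J=1  J+j₁−j₂=2  J−j₁+j₂=4  j₁+j₂+J+1=8
(j₁±m₁, j₂±m₂, J±M) = (1,2,4,1,4,2)
P² = 96/5
sum k=0..1:
  [0] +1/48 = 1/48
  [1] −1/6 = -1/6
S = -7/48
C² = P²·S² = 49/120 ; C = -0.639010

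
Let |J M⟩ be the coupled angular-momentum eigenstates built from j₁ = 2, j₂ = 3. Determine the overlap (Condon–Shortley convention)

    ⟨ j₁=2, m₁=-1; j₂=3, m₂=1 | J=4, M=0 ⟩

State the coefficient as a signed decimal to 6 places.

−√(5/14) = -0.597614

triangle: 1!×3!×5!/10! = 720/3628800
(j±m)!: 1!×3!×4!×2!×4!×4! = 165888
prefactor² = (2J+1)×Δ×N² = 10368/35
  k=0: +1/(0!×1!×3!×4!×0!×1!) = 1/144
  k=1: −1/(1!×0!×2!×3!×1!×2!) = -1/24
Σ = -5/144  ⇒  CG² = 10368/35×(-5/144)² = 5/14
CG = −√(5/14) = -0.597614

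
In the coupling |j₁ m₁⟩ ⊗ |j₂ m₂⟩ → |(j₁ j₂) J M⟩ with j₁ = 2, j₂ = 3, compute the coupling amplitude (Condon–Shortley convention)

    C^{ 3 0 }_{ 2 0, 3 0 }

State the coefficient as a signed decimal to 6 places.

j₁+j₂−J=2  J+j₁−j₂=2  J−j₁+j₂=4  j₁+j₂+J+1=9
(j₁±m₁, j₂±m₂, J±M) = (2,2,3,3,3,3)
P² = 48/5
sum k=0..2:
  [0] +1/24 = 1/24
  [1] −1/4 = -1/4
  [2] +1/24 = 1/24
S = -1/6
C² = P²·S² = 4/15 ; C = -0.516398

-0.516398  (= −√(4/15))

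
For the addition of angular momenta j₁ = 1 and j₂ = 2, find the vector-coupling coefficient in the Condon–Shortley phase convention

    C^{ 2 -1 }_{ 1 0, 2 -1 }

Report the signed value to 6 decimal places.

√[5·1!1!3!/6! · 1!1!1!3!1!3!] = √(3/2)
  +(−1)^0/∏(0,1,1,1,0,2)! = 1/2  (running 1/2)
  +(−1)^1/∏(1,0,0,0,1,3)! = -1/6  (running 1/3)
⟨..|..⟩ = √(3/2)·(1/3) = +0.408248

+0.408248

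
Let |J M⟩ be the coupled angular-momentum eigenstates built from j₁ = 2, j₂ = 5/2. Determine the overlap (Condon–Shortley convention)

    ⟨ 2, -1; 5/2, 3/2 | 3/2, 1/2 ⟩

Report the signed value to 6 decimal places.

j₁+j₂−J=3  J+j₁−j₂=1  J−j₁+j₂=2  j₁+j₂+J+1=7
(j₁±m₁, j₂±m₂, J±M) = (1,3,4,1,2,1)
P² = 96/35
sum k=2..3:
  [2] +1/4 = 1/4
  [3] −1/6 = -1/6
S = 1/12
C² = P²·S² = 2/105 ; C = +0.138013

+√(2/105) = +0.138013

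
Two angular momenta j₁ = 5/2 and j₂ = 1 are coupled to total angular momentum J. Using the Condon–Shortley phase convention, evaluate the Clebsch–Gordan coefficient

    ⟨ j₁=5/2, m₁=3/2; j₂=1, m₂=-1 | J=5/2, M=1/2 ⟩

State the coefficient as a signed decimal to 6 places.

+0.676123  (= +√(16/35))

√[6·1!4!1!/7! · 4!1!0!2!3!2!] = √(576/35)
  +(−1)^0/∏(0,1,1,0,3,1)! = 1/6  (running 1/6)
⟨..|..⟩ = √(576/35)·(1/6) = +0.676123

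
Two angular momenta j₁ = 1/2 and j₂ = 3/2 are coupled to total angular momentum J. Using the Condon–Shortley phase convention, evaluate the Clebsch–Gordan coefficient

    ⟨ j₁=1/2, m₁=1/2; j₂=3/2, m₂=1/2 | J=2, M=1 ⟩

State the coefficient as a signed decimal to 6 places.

+√(3/4) ≈ +0.866025

j₁+j₂−J=0  J+j₁−j₂=1  J−j₁+j₂=3  j₁+j₂+J+1=5
(j₁±m₁, j₂±m₂, J±M) = (1,0,2,1,3,1)
P² = 3
sum k=0..0:
  [0] +1/2 = 1/2
S = 1/2
C² = P²·S² = 3/4 ; C = +0.866025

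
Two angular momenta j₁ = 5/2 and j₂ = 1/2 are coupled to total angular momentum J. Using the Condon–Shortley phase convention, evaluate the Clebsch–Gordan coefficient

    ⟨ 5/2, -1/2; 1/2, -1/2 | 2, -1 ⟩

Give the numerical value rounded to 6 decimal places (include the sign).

+√(1/3) = +0.577350

j₁+j₂−J=1  J+j₁−j₂=4  J−j₁+j₂=0  j₁+j₂+J+1=6
(j₁±m₁, j₂±m₂, J±M) = (2,3,0,1,1,3)
P² = 12
sum k=0..0:
  [0] +1/6 = 1/6
S = 1/6
C² = P²·S² = 1/3 ; C = +0.577350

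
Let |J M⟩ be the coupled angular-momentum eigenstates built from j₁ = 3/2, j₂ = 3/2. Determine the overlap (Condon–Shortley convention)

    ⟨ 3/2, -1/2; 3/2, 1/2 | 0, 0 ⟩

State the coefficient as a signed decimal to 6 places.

triangle: 3!·0!·0!/4! = 6/24
(j±m)!: 1!·2!·2!·1!·0!·0! = 4
prefactor² = (2J+1)·Δ·N² = 1
  k=2: +1/(2!·1!·0!·0!·0!·0!) = 1/2
Σ = 1/2  ⇒  CG² = 1·1/2² = 1/4
CG = +√(1/4) = +0.500000

+√(1/4) = +0.500000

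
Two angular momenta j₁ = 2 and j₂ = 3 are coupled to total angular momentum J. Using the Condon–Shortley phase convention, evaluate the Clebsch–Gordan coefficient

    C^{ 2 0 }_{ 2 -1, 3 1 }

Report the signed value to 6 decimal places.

√[5·3!1!3!/8! · 1!3!4!2!2!2!] = √(36/7)
  +(−1)^2/∏(2,1,1,2,0,1)! = 1/4  (running 1/4)
  +(−1)^3/∏(3,0,0,1,1,2)! = -1/12  (running 1/6)
⟨..|..⟩ = √(36/7)·(1/6) = +0.377964

+0.377964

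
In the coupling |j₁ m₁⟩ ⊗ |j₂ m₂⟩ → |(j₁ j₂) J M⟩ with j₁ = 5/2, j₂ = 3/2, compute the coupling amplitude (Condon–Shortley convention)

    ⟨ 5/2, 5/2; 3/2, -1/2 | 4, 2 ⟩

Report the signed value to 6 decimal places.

+√(3/28) = +0.327327

triangle: 0!*5!*3!/9! = 720/362880
(j±m)!: 5!*0!*1!*2!*6!*2! = 345600
prefactor² = (2J+1)*Δ*N² = 43200/7
  k=0: +1/(0!*0!*0!*1!*5!*2!) = 1/240
Σ = 1/240  ⇒  CG² = 43200/7*1/240² = 3/28
CG = +√(3/28) = +0.327327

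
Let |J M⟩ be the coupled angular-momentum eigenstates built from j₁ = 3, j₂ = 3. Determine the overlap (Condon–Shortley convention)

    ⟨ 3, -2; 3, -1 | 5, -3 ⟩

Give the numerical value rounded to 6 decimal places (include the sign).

−√(1/6) ≈ -0.408248

√[11·1!5!5!/12! · 1!5!2!4!2!8!] = √(153600)
  +(−1)^0/∏(0,1,5,2,0,3)! = 1/1440  (running 1/1440)
  +(−1)^1/∏(1,0,4,1,1,4)! = -1/576  (running -1/960)
⟨..|..⟩ = √(153600)·(-1/960) = -0.408248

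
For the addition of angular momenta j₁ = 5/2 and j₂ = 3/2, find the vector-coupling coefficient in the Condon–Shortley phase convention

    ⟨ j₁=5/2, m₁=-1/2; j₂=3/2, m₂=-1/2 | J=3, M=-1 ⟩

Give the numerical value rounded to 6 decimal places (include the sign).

+0.129099

triangle: 1!×4!×2!/8! = 48/40320
(j±m)!: 2!×3!×1!×2!×2!×4! = 1152
prefactor² = (2J+1)×Δ×N² = 48/5
  k=0: +1/(0!×1!×3!×1!×1!×1!) = 1/6
  k=1: −1/(1!×0!×2!×0!×2!×2!) = -1/8
Σ = 1/24  ⇒  CG² = 48/5×1/24² = 1/60
CG = +√(1/60) = +0.129099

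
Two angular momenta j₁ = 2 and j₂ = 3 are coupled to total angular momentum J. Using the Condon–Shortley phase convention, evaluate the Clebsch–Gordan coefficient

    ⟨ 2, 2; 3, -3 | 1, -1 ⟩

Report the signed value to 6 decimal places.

+0.654654  (= +√(3/7))

triangle: 4!·0!·2!/7! = 48/5040
(j±m)!: 4!·0!·0!·6!·0!·2! = 34560
prefactor² = (2J+1)·Δ·N² = 6912/7
  k=0: +1/(0!·4!·0!·0!·0!·2!) = 1/48
Σ = 1/48  ⇒  CG² = 6912/7·1/48² = 3/7
CG = +√(3/7) = +0.654654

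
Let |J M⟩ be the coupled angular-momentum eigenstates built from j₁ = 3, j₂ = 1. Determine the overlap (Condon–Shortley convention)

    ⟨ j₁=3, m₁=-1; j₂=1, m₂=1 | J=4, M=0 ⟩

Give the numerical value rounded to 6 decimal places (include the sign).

j₁+j₂−J=0  J+j₁−j₂=6  J−j₁+j₂=2  j₁+j₂+J+1=9
(j₁±m₁, j₂±m₂, J±M) = (2,4,2,0,4,4)
P² = 13824/7
sum k=0..0:
  [0] +1/96 = 1/96
S = 1/96
C² = P²·S² = 3/14 ; C = +0.462910

+√(3/14) = +0.462910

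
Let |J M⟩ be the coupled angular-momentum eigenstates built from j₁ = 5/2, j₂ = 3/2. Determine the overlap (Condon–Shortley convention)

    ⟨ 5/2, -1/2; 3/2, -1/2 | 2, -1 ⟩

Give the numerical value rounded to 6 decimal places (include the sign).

j₁+j₂−J=2  J+j₁−j₂=3  J−j₁+j₂=1  j₁+j₂+J+1=7
(j₁±m₁, j₂±m₂, J±M) = (2,3,1,2,1,3)
P² = 12/7
sum k=0..1:
  [0] +1/12 = 1/12
  [1] −1/2 = -1/2
S = -5/12
C² = P²·S² = 25/84 ; C = -0.545545

−√(25/84) = -0.545545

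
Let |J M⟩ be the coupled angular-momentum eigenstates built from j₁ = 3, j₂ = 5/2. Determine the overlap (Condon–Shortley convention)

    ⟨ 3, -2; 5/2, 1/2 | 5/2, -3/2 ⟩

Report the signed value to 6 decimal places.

+0.267261

j₁+j₂−J=3  J+j₁−j₂=3  J−j₁+j₂=2  j₁+j₂+J+1=9
(j₁±m₁, j₂±m₂, J±M) = (1,5,3,2,1,4)
P² = 288/7
sum k=2..3:
  [2] +1/12 = 1/12
  [3] −1/24 = -1/24
S = 1/24
C² = P²·S² = 1/14 ; C = +0.267261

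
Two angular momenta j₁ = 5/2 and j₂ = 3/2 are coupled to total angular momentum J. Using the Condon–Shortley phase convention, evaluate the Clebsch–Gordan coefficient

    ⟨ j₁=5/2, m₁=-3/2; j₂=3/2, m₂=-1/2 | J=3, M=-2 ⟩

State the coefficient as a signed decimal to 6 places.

triangle: 1!·4!·2!/8! = 48/40320
(j±m)!: 1!·4!·1!·2!·1!·5! = 5760
prefactor² = (2J+1)·Δ·N² = 48
  k=0: +1/(0!·1!·4!·1!·0!·1!) = 1/24
  k=1: −1/(1!·0!·3!·0!·1!·2!) = -1/12
Σ = -1/24  ⇒  CG² = 48·(-1/24)² = 1/12
CG = −√(1/12) = -0.288675

−√(1/12) = -0.288675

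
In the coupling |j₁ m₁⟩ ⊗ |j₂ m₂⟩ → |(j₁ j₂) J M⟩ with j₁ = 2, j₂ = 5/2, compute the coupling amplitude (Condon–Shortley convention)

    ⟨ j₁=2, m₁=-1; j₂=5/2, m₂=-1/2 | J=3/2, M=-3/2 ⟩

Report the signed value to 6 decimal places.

+√(9/35) ≈ +0.507093

j₁+j₂−J=3  J+j₁−j₂=1  J−j₁+j₂=2  j₁+j₂+J+1=7
(j₁±m₁, j₂±m₂, J±M) = (1,3,2,3,0,3)
P² = 144/35
sum k=2..2:
  [2] +1/4 = 1/4
S = 1/4
C² = P²·S² = 9/35 ; C = +0.507093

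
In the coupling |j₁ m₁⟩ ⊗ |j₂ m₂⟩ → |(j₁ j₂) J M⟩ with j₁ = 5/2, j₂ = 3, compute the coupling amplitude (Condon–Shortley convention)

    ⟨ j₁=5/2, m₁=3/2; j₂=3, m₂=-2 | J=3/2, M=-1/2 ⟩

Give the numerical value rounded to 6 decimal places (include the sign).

−√(1/21) ≈ -0.218218

triangle: 4!·1!·2!/8! = 48/40320
(j±m)!: 4!·1!·1!·5!·1!·2! = 5760
prefactor² = (2J+1)·Δ·N² = 192/7
  k=0: +1/(0!·4!·1!·1!·0!·1!) = 1/24
  k=1: −1/(1!·3!·0!·0!·1!·2!) = -1/12
Σ = -1/24  ⇒  CG² = 192/7·(-1/24)² = 1/21
CG = −√(1/21) = -0.218218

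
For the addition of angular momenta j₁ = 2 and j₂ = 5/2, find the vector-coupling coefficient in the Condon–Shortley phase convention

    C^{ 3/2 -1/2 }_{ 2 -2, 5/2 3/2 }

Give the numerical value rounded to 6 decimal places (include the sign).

-0.552052  (= −√(32/105))

j₁+j₂−J=3  J+j₁−j₂=1  J−j₁+j₂=2  j₁+j₂+J+1=7
(j₁±m₁, j₂±m₂, J±M) = (0,4,4,1,1,2)
P² = 384/35
sum k=3..3:
  [3] −1/6 = -1/6
S = -1/6
C² = P²·S² = 32/105 ; C = -0.552052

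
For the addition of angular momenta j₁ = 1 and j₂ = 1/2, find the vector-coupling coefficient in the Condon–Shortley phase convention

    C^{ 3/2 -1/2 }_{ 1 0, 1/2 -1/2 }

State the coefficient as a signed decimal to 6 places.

√[4·0!2!1!/4! · 1!1!0!1!1!2!] = √(2/3)
  +(−1)^0/∏(0,0,1,0,1,1)! = 1  (running 1)
⟨..|..⟩ = √(2/3)·(1) = +0.816497

+√(2/3) = +0.816497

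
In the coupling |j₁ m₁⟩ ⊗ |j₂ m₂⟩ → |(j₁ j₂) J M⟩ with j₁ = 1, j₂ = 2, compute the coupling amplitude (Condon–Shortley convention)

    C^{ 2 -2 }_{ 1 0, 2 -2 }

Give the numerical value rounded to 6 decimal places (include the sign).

+0.816497

j₁+j₂−J=1  J+j₁−j₂=1  J−j₁+j₂=3  j₁+j₂+J+1=6
(j₁±m₁, j₂±m₂, J±M) = (1,1,0,4,0,4)
P² = 24
sum k=0..0:
  [0] +1/6 = 1/6
S = 1/6
C² = P²·S² = 2/3 ; C = +0.816497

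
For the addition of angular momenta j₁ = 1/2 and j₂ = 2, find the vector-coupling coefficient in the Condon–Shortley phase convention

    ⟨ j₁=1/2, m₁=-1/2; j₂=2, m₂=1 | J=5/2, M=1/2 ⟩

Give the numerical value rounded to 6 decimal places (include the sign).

+√(2/5) = +0.632456

j₁+j₂−J=0  J+j₁−j₂=1  J−j₁+j₂=4  j₁+j₂+J+1=6
(j₁±m₁, j₂±m₂, J±M) = (0,1,3,1,3,2)
P² = 72/5
sum k=0..0:
  [0] +1/6 = 1/6
S = 1/6
C² = P²·S² = 2/5 ; C = +0.632456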